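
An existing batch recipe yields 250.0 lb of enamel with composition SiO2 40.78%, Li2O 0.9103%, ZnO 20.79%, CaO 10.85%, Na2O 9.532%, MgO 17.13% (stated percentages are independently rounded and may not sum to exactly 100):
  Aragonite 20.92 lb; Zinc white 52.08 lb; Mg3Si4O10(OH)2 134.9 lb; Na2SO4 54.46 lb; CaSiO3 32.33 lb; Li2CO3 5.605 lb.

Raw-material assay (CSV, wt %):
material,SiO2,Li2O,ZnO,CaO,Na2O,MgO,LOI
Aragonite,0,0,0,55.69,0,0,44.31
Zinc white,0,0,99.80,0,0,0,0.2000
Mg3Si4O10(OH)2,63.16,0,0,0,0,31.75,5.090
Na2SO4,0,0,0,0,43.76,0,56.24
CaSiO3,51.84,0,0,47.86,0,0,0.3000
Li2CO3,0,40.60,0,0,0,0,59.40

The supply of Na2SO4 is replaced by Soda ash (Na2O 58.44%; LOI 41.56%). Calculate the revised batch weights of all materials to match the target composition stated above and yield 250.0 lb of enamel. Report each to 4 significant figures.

Revised batch per 250.0 lb enamel:
  Aragonite: 20.92 lb
  Zinc white: 52.08 lb
  Mg3Si4O10(OH)2: 134.9 lb
  Soda ash: 40.78 lb
  CaSiO3: 32.33 lb
  Li2CO3: 5.605 lb
Total batch = 286.6 lb; LOI loss = 36.61 lb

Working values are displayed rounded off to 4 significant figures when written out. Every computation maintains exact precision at each step. Each reported result undergoes a single rounding; derived quantities are rebuilt at full precision (totals, yield, ignition loss, six oxide percentages, glass mass) from the weighed amounts per 250.0 lb of glass as written in problem or answer.
Oxide-by-oxide targets in 250.0 lb enamel:
  SiO2: 40.78% × 250.0 = 102.0 lb
  Li2O: 0.9103% × 250.0 = 2.276 lb
  ZnO: 20.79% × 250.0 = 51.98 lb
  CaO: 10.85% × 250.0 = 27.12 lb
  Na2O: 9.532% × 250.0 = 23.83 lb
  MgO: 17.13% × 250.0 = 42.82 lb
A balance pass over the oxides, per the reported batch figures, on the stated basis (sums match the target masses modulo rounding of the values):
  SiO2: 134.9·0.6316 + 32.33·0.5184 = 102.0 lb (target 102.0 lb)
  Li2O: 5.605·0.4060 = 2.276 lb (target 2.276 lb)
  ZnO: 52.08·0.9980 = 51.98 lb (target 51.98 lb)
  CaO: 20.92·0.5569 + 32.33·0.4786 = 27.12 lb (target 27.12 lb)
  Na2O: 40.78·0.5844 = 23.83 lb (target 23.83 lb)
  MgO: 134.9·0.3175 = 42.83 lb (target 42.82 lb)
Auditing the glass mass value: whole batch net of LOI = 250.0 lb (the Σ of target masses is 250.0 lb; with the basis standing at 250.0 lb — any gap is answer rounding).
Summing the batch: Σ batch = 286.6 lb; LOI removed, Σ of batch·LOI: 36.61 lb; yield = glass ÷ total batch = 87.23%.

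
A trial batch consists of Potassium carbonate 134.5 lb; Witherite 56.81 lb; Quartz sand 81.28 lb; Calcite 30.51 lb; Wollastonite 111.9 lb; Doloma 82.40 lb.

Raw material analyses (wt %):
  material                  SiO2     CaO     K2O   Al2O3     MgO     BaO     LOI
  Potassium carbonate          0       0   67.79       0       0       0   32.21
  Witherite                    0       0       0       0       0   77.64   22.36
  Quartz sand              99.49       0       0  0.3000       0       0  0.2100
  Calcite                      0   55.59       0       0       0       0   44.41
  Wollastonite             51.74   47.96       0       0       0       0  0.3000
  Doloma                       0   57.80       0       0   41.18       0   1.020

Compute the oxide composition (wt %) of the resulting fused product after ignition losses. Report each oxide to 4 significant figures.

Glass mass = 426.5 lb (batch 497.4 − LOI 70.92).
Composition: SiO2 32.54%, CaO 27.73%, K2O 21.38%, Al2O3 0.05718%, MgO 7.956%, BaO 10.34%

Values along the way are printed, rounded to four significant figures, on the page — all internal work holds exact precision through the solve — a single rounding yields each reported figure; all derived quantities, which include six oxide percentages, ignition loss, yield, glass mass, the totals, are re-derived in full precision, precisely as stated by the problem or answer text, using the weight values on 426.5 lb of glass.
Per-oxide mass from batch:
  SiO2: 81.28·0.9949 + 111.9·0.5174 = 138.8 lb
  CaO: 30.51·0.5559 + 111.9·0.4796 + 82.40·0.5780 = 118.3 lb
  K2O: 134.5·0.6779 = 91.18 lb
  Al2O3: 81.28·0.003000 = 0.2438 lb
  MgO: 82.40·0.4118 = 33.93 lb
  BaO: 56.81·0.7764 = 44.11 lb
LOI: 134.5·0.3221 + 56.81·0.2236 + 81.28·0.002100 + 30.51·0.4441 + 111.9·0.003000 + 82.40·0.01020 = 70.92 lb
batch − LOI leaves glass = 497.4 − 70.92 = 426.5 lb (consistent with Σ oxide mass)
wt % = oxide mass / glass mass × 100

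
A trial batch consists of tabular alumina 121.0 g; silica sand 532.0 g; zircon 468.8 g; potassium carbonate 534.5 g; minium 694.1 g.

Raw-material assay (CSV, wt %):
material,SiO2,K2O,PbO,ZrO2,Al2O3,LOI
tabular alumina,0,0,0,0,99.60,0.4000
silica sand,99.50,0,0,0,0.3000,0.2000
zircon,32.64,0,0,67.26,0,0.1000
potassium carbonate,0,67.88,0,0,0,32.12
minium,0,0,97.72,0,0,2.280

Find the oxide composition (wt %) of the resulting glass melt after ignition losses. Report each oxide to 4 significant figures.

Glass mass = 2161 g (batch 2350 − LOI 189.5).
Composition: SiO2 31.58%, K2O 16.79%, PbO 31.39%, ZrO2 14.59%, Al2O3 5.651%

Full float precision is maintained through every step — intermediates are shown, rounded to 4 significant digits, in the printout. Every reported result is rounded just once. Derived quantities (the five compositions, ignition loss, glass mass, yield, totals) are re-derived from the weighed amounts on 2161 g of glass in exact precision, as they appear in the question or the answer.
Delivered oxide masses:
  SiO2: 532.0·0.9950 + 468.8·0.3264 = 682.4 g
  K2O: 534.5·0.6788 = 362.8 g
  PbO: 694.1·0.9772 = 678.3 g
  ZrO2: 468.8·0.6726 = 315.3 g
  Al2O3: 121.0·0.9960 + 532.0·0.003000 = 122.1 g
LOI: 121.0·0.004000 + 532.0·0.002000 + 468.8·0.001000 + 534.5·0.3212 + 694.1·0.02280 = 189.5 g
Glass mass = batch − LOI = 2350 − 189.5 = 2161 g (matching Σ of the oxides)
wt % = 100 × oxide mass / glass mass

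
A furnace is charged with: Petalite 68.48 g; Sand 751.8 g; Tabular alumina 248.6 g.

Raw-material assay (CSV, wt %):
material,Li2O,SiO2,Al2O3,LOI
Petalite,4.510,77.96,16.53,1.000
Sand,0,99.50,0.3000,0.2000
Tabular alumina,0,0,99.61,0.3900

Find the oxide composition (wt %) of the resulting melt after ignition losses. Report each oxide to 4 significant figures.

Glass mass = 1066 g (batch 1069 − LOI 3.158).
Composition: Li2O 0.2898%, SiO2 75.20%, Al2O3 24.51%

Every computation runs at exact precision in every operation — mid-chain values are shown, rounded to 4 significant figures, between the steps. Each reported figure is rounded exactly once; all derived quantities (three oxide percentages, net glass mass, the totals, yield, LOI) are carried from the batch weights per 1066 g of glass in full float precision exactly as printed in either problem or answer.
Oxide-by-oxide delivered mass:
  Li2O: 68.48·0.04510 = 3.088 g
  SiO2: 68.48·0.7796 + 751.8·0.9950 = 801.4 g
  Al2O3: 68.48·0.1653 + 751.8·0.003000 + 248.6·0.9961 = 261.2 g
LOI: 68.48·0.01000 + 751.8·0.002000 + 248.6·0.003900 = 3.158 g
Glass mass = batch − LOI = 1069 − 3.158 = 1066 g (equal to the oxide-mass sum)
percent share: oxide ÷ glass, ×100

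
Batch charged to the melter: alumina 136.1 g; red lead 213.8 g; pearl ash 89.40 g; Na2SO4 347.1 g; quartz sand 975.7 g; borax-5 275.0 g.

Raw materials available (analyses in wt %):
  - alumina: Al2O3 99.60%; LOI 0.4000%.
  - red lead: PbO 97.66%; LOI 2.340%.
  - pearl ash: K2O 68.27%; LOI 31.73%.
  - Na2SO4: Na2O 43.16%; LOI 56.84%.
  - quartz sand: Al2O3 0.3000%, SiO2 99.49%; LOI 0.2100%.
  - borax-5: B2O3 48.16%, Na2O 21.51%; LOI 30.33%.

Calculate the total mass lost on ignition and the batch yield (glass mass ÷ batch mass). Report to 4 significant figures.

LOI loss = 316.7 g; glass = 1720 g; yield = 84.46%

All arithmetic keeps full precision at every stage; the intermediate values are shown rounded to 4 significant digits in the working; every reported figure takes exactly one rounding — all derived quantities, including LOI, net glass mass, the six compositions, totals, the yield, are recomputed starting from the weights per 1720 g of glass in full float precision exactly as shown in the problem or the answer.
Ignition loss by material:
  alumina: 136.1 × 0.004000 = 0.5444 g
  red lead: 213.8 × 0.02340 = 5.003 g
  pearl ash: 89.40 × 0.3173 = 28.37 g
  Na2SO4: 347.1 × 0.5684 = 197.3 g
  quartz sand: 975.7 × 0.002100 = 2.049 g
  borax-5: 275.0 × 0.3033 = 83.41 g
Total LOI = 316.7 g
Glass = batch − LOI = 2037 − 316.7 = 1720 g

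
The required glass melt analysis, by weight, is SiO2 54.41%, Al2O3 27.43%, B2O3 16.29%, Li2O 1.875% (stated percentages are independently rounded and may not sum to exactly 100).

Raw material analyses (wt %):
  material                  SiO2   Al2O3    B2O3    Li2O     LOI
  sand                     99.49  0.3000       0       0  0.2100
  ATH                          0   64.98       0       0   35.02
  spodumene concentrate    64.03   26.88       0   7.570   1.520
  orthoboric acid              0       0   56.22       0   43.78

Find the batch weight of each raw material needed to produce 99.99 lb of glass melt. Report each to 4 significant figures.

Every computation holds full precision at all times. Mid-chain values are displayed (rounded to 4 significant digits) on the page. Every reported value takes exactly one rounding. The derived quantities, including totals, net glass mass, four oxide percentages, ignition loss, yield, are rebuilt using the weight values per 99.99 lb of glass in exact precision, exactly as printed in question or answer.
Target masses of each oxide per 99.99 lb glass melt:
  SiO2: 54.41% × 99.99 = 54.40 lb
  Al2O3: 27.43% × 99.99 = 27.43 lb
  B2O3: 16.29% × 99.99 = 16.29 lb
  Li2O: 1.875% × 99.99 = 1.875 lb
Per-oxide balance check per the reported batch figures, against the basis in use (sums match the target masses net of answer rounding effects):
  SiO2: 38.74·0.9949 + 24.77·0.6403 = 54.40 lb (target 54.40 lb)
  Al2O3: 38.74·0.003000 + 31.78·0.6498 + 24.77·0.2688 = 27.43 lb (target 27.43 lb)
  B2O3: 28.97·0.5622 = 16.29 lb (target 16.29 lb)
  Li2O: 24.77·0.07570 = 1.875 lb (target 1.875 lb)
Glass mass check: total batch − LOI = 99.99 lb (the targets, summed, come to 99.99 lb; against the stated basis, 99.99 lb — gaps are rounding artifacts).
Batch grand total — Σ batch = 124.3 lb; LOI loss = Σ batch·LOI = 24.27 lb; yield = glass ÷ total batch = 80.47%.

Batch per 99.99 lb glass melt:
  sand: 38.74 lb
  ATH: 31.78 lb
  spodumene concentrate: 24.77 lb
  orthoboric acid: 28.97 lb
Total batch = 124.3 lb; LOI loss = 24.27 lb; yield = 80.47%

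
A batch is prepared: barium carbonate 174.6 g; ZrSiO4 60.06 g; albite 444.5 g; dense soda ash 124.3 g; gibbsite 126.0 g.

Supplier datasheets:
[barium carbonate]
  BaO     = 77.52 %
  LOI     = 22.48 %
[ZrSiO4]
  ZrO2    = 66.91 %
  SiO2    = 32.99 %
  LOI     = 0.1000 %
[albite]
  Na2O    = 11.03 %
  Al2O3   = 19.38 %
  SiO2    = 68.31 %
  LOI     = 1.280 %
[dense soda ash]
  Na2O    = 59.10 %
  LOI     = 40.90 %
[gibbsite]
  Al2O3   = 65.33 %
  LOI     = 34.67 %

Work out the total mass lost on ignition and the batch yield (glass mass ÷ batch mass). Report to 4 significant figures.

In-progress results are shown, rounded to four significant figures, at each printed step; all arithmetic maintains exact precision in all steps — each reported figure is rounded only once. All derived quantities, which include glass mass, yield, the five compositions, ignition loss, the totals, are computed in full precision, as set out in the question or the answer, from the weighed amounts at 789.9 g of glass.
LOI of each material in turn:
  barium carbonate: 174.6 × 0.2248 = 39.25 g
  ZrSiO4: 60.06 × 0.001000 = 0.06006 g
  albite: 444.5 × 0.01280 = 5.690 g
  dense soda ash: 124.3 × 0.4090 = 50.84 g
  gibbsite: 126.0 × 0.3467 = 43.68 g
Total LOI = 139.5 g
Glass = batch − LOI = 929.5 − 139.5 = 789.9 g

LOI loss = 139.5 g; glass = 789.9 g; yield = 84.99%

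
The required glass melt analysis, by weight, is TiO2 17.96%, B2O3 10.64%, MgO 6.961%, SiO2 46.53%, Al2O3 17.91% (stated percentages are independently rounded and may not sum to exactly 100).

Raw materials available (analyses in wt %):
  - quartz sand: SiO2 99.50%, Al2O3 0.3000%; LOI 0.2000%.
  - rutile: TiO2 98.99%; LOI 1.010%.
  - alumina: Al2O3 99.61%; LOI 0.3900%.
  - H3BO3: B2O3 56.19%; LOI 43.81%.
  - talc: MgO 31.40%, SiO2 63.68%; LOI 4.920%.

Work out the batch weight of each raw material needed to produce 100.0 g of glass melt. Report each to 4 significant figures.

Values along the way are shown, rounded to four significant figures, between the steps — all internal work carries full precision end to end — a single rounding yields every reported number. All derived quantities are re-derived in full float precision (the yield, the five compositions, totals, LOI, glass mass) from the weighed amounts at 100.0 g of glass as set out in question or answer.
Oxide-by-oxide targets in 100.0 g glass melt:
  TiO2: 17.96% × 100.0 = 17.96 g
  B2O3: 10.64% × 100.0 = 10.64 g
  MgO: 6.961% × 100.0 = 6.961 g
  SiO2: 46.53% × 100.0 = 46.53 g
  Al2O3: 17.91% × 100.0 = 17.91 g
Verifying the oxide balance working from each reported weight, at the basis given (sum by sum, the targets are met inside rounding margins):
  TiO2: 18.14·0.9899 = 17.96 g (target 17.96 g)
  B2O3: 18.94·0.5619 = 10.64 g (target 10.64 g)
  MgO: 22.17·0.3140 = 6.961 g (target 6.961 g)
  SiO2: 32.58·0.9950 + 22.17·0.6368 = 46.53 g (target 46.53 g)
  Al2O3: 32.58·0.003000 + 17.88·0.9961 = 17.91 g (target 17.91 g)
Glass mass check: whole batch net of LOI = 100.0 g (summing oxide targets gives 100.0 g; basis as stated: 100.0 g — differing by rounding only).
Adding the batch up: Σ batch = 109.7 g; Σ batch·LOI gives LOI loss = 9.706 g; as yield: glass ÷ batch → 91.15%.

Batch per 100.0 g glass melt:
  quartz sand: 32.58 g
  rutile: 18.14 g
  alumina: 17.88 g
  H3BO3: 18.94 g
  talc: 22.17 g
Total batch = 109.7 g; LOI loss = 9.706 g; yield = 91.15%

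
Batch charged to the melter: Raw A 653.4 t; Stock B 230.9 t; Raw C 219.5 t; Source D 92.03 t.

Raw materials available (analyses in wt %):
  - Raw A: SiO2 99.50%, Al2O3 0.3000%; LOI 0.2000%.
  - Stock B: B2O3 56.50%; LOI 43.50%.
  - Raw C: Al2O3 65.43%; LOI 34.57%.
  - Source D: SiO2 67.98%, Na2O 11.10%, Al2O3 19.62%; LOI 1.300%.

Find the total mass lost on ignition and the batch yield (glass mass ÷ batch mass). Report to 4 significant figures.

Values along the way are shown rounded to four significant figures as written; all arithmetic holds full precision at all times — each reported value is rounded exactly once; the derived quantities, which include the yield, four oxide percentages, totals, ignition loss, net glass mass, are carried in full precision, as they appear in the question or the answer, from the batch weights on 1017 t of glass.
Loss on ignition, line by line:
  Raw A: 653.4 × 0.002000 = 1.307 t
  Stock B: 230.9 × 0.4350 = 100.4 t
  Raw C: 219.5 × 0.3457 = 75.88 t
  Source D: 92.03 × 0.01300 = 1.196 t
Total LOI = 178.8 t
Glass = batch − LOI = 1196 − 178.8 = 1017 t

LOI loss = 178.8 t; glass = 1017 t; yield = 85.05%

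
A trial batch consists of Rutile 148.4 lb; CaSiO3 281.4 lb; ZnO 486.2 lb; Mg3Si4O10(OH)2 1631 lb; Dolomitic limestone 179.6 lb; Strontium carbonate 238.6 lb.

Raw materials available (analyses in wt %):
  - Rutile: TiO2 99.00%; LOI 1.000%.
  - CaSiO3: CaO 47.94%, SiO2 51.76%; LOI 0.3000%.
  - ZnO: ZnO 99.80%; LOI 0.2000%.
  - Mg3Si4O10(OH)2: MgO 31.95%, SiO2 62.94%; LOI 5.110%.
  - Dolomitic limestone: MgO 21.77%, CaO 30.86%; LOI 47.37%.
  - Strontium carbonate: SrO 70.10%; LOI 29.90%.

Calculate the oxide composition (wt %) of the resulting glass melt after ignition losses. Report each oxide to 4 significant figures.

Every computation maintains full precision in all steps — in-progress results are shown, rounded to 4 significant digits, across the worked steps — exactly one rounding goes into every reported number — all derived quantities (yield, the six compositions, totals, glass mass, ignition loss) are carried in exact precision starting from the weights at 2722 lb of glass as given in the question or the answer.
Oxide-by-oxide delivered mass:
  MgO: 1631·0.3195 + 179.6·0.2177 = 560.2 lb
  CaO: 281.4·0.4794 + 179.6·0.3086 = 190.3 lb
  TiO2: 148.4·0.9900 = 146.9 lb
  ZnO: 486.2·0.9980 = 485.2 lb
  SiO2: 281.4·0.5176 + 1631·0.6294 = 1172 lb
  SrO: 238.6·0.7010 = 167.3 lb
LOI: 148.4·0.01000 + 281.4·0.003000 + 486.2·0.002000 + 1631·0.05110 + 179.6·0.4737 + 238.6·0.2990 = 243.1 lb
Net of LOI, the glass mass = 2965 − 243.1 = 2722 lb (= Σ oxide masses)
wt % = 100 × oxide mass / glass mass

Glass mass = 2722 lb (batch 2965 − LOI 243.1).
Composition: MgO 20.58%, CaO 6.992%, TiO2 5.397%, ZnO 17.83%, SiO2 43.06%, SrO 6.144%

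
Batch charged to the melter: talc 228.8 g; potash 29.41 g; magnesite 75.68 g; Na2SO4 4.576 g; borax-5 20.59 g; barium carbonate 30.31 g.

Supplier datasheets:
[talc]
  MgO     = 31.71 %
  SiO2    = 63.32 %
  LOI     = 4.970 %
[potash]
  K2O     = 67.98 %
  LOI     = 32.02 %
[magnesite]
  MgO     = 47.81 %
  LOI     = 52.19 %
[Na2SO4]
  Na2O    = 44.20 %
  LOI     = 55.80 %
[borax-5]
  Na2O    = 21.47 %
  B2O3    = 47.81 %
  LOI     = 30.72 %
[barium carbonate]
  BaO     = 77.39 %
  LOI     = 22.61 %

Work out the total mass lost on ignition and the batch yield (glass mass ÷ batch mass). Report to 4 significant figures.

LOI loss = 76.02 g; glass = 313.3 g; yield = 80.48%

The intermediate values appear (rounded to four significant digits) across the worked steps. Every computation holds full float precision in all steps — each reported figure sees exactly one rounding — derived quantities are rebuilt in exact precision (net glass mass, six oxide percentages, the yield, LOI, the totals) from the weighed amounts at 313.3 g of glass exactly as shown in the problem or the answer.
LOI of each material in turn:
  talc: 228.8 × 0.04970 = 11.37 g
  potash: 29.41 × 0.3202 = 9.417 g
  magnesite: 75.68 × 0.5219 = 39.50 g
  Na2SO4: 4.576 × 0.5580 = 2.553 g
  borax-5: 20.59 × 0.3072 = 6.325 g
  barium carbonate: 30.31 × 0.2261 = 6.853 g
Total LOI = 76.02 g
Glass = batch − LOI = 389.4 − 76.02 = 313.3 g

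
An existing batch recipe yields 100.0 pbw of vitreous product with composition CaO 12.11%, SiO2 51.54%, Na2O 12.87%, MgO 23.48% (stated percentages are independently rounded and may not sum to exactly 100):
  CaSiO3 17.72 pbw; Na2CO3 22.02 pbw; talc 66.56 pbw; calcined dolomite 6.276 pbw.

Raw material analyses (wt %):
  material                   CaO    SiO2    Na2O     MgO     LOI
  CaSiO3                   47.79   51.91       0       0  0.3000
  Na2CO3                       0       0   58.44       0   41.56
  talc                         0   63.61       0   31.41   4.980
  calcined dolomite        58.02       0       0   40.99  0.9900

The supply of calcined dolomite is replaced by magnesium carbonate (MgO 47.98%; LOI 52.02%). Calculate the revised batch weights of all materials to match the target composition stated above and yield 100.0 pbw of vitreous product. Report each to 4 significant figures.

Revised batch per 100.0 pbw vitreous product:
  CaSiO3: 25.34 pbw
  Na2CO3: 22.02 pbw
  talc: 60.35 pbw
  magnesium carbonate: 9.432 pbw
Total batch = 117.1 pbw; LOI loss = 17.14 pbw

The intermediate values are printed rounded off to 4 significant digits alongside each step; all arithmetic carries full float precision at every stage. Exactly one rounding lands on every reported number; all derived quantities are rebuilt using the weight values on 100.0 pbw of glass at exact precision (net glass mass, ignition loss, yield, the totals, four oxide percentages), as quoted within problem or answer.
Target masses of each oxide per 100.0 pbw vitreous product:
  CaO: 12.11% × 100.0 = 12.11 pbw
  SiO2: 51.54% × 100.0 = 51.54 pbw
  Na2O: 12.87% × 100.0 = 12.87 pbw
  MgO: 23.48% × 100.0 = 23.48 pbw
Per-oxide balance check per the reported batch figures, per the basis as stated (oxide sums agree with the targets inside rounding margins):
  CaO: 25.34·0.4779 = 12.11 pbw (target 12.11 pbw)
  SiO2: 25.34·0.5191 + 60.35·0.6361 = 51.54 pbw (target 51.54 pbw)
  Na2O: 22.02·0.5844 = 12.87 pbw (target 12.87 pbw)
  MgO: 60.35·0.3141 + 9.432·0.4798 = 23.48 pbw (target 23.48 pbw)
Glass mass check: net batch after ignition = 100.0 pbw (the Σ of target masses is 100.0 pbw; against the stated basis, 100.0 pbw — any gap is answer rounding).
Summing the batch: Σ batch = 117.1 pbw; Σ batch·LOI gives LOI loss = 17.14 pbw; yield: glass divided by total = 85.37%.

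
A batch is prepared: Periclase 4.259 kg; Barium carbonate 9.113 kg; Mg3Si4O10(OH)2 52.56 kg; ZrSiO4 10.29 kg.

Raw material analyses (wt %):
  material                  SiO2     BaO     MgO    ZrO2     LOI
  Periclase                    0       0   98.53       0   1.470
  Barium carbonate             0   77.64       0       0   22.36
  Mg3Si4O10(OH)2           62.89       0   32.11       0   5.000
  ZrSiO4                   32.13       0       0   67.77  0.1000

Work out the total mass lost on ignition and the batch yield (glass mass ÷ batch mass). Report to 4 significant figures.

LOI loss = 4.739 kg; glass = 71.48 kg; yield = 93.78%

All internal work holds full precision at each step. Mid-chain values are printed, rounded to 4 significant figures, in the working. Each reported result is rounded just once — derived quantities (ignition loss, yield, glass mass, the four compositions, the totals) are computed starting from the weights per 71.48 kg of glass at full float precision, as they appear in question or answer.
Each material's LOI contribution:
  Periclase: 4.259 × 0.01470 = 0.06261 kg
  Barium carbonate: 9.113 × 0.2236 = 2.038 kg
  Mg3Si4O10(OH)2: 52.56 × 0.05000 = 2.628 kg
  ZrSiO4: 10.29 × 0.001000 = 0.01029 kg
Total LOI = 4.739 kg
Glass = batch − LOI = 76.22 − 4.739 = 71.48 kg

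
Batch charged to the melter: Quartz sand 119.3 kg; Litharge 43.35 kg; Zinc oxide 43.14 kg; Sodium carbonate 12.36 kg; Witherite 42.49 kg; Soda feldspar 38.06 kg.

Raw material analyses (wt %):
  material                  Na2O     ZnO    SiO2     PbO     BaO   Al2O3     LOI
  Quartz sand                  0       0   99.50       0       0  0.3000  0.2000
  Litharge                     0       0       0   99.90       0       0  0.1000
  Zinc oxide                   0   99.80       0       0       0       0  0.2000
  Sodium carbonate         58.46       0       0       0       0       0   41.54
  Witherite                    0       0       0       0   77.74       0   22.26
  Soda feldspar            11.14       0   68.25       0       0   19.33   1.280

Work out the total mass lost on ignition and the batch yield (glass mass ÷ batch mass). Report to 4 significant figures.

The intermediate values are shown, rounded to four significant figures, in the working. All arithmetic keeps full float precision from first step to last. Each reported value receives exactly one rounding; all derived quantities (the yield, six oxide percentages, net glass mass, totals, ignition loss) are computed in exact precision starting from the weights per 283.3 kg of glass as set out in either problem or answer.
Loss on ignition, line by line:
  Quartz sand: 119.3 × 0.002000 = 0.2386 kg
  Litharge: 43.35 × 0.001000 = 0.04335 kg
  Zinc oxide: 43.14 × 0.002000 = 0.08628 kg
  Sodium carbonate: 12.36 × 0.4154 = 5.134 kg
  Witherite: 42.49 × 0.2226 = 9.458 kg
  Soda feldspar: 38.06 × 0.01280 = 0.4872 kg
Total LOI = 15.45 kg
Glass = batch − LOI = 298.7 − 15.45 = 283.3 kg

LOI loss = 15.45 kg; glass = 283.3 kg; yield = 94.83%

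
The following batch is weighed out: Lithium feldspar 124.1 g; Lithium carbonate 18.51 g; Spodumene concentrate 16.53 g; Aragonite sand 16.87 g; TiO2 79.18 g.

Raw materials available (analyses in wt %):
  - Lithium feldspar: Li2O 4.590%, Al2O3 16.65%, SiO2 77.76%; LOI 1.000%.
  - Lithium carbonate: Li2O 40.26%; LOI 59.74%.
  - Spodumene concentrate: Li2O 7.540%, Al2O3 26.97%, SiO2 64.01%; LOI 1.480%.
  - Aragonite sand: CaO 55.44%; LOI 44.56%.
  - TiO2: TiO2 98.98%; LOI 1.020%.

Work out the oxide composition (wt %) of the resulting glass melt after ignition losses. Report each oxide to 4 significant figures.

Glass mass = 234.3 g (batch 255.2 − LOI 20.87).
Composition: Li2O 6.143%, TiO2 33.45%, CaO 3.991%, Al2O3 10.72%, SiO2 45.70%

All internal work holds full precision at each step — the intermediate values appear rounded to 4 significant digits between the steps; each reported result is rounded a single time. All derived quantities (the yield, LOI, glass mass, the five compositions, the totals) are recomputed in exact precision starting from the weights on 234.3 g of glass, precisely as stated by question or answer.
What the batch supplies per oxide:
  Li2O: 124.1·0.04590 + 18.51·0.4026 + 16.53·0.07540 = 14.39 g
  TiO2: 79.18·0.9898 = 78.37 g
  CaO: 16.87·0.5544 = 9.353 g
  Al2O3: 124.1·0.1665 + 16.53·0.2697 = 25.12 g
  SiO2: 124.1·0.7776 + 16.53·0.6401 = 107.1 g
LOI: 124.1·0.01000 + 18.51·0.5974 + 16.53·0.01480 + 16.87·0.4456 + 79.18·0.01020 = 20.87 g
Glass = total batch minus LOI = 255.2 − 20.87 = 234.3 g (matching Σ of the oxides)
wt % = 100 × oxide mass / glass mass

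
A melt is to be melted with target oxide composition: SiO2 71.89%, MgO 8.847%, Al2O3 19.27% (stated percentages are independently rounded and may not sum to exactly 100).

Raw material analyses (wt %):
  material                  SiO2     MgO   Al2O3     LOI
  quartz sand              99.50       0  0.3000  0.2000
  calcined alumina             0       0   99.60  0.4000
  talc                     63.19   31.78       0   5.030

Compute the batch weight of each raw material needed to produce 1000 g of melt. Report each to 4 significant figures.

In-progress results are printed, rounded to 4 significant figures, within the worked lines. Each numeric step carries exact precision at all times. A single rounding produces each reported value; all derived quantities, which include ignition loss, three oxide percentages, glass mass, the yield, the totals, are re-derived at full float precision, as they appear in either problem or answer, using the weight values at 1000 g of glass.
Oxide-by-oxide targets in 1000 g melt:
  SiO2: 71.89% × 1000 = 718.9 g
  MgO: 8.847% × 1000 = 88.47 g
  Al2O3: 19.27% × 1000 = 192.7 g
Sums-versus-targets review given the weights on record, under the basis named above (oxide sums agree with the targets given rounding of the digits):
  SiO2: 545.7·0.9950 + 278.4·0.6319 = 718.9 g (target 718.9 g)
  MgO: 278.4·0.3178 = 88.48 g (target 88.47 g)
  Al2O3: 545.7·0.003000 + 191.8·0.9960 = 192.7 g (target 192.7 g)
Glass mass check: whole batch net of LOI = 1000 g (the Σ of target masses is 1000 g; basis as stated: 1000 g — gaps are rounding artifacts).
Batch total: Σ batch = 1016 g; LOI loss = Σ batch·LOI = 15.86 g; yield, glass over the total, = 98.44%.

Batch per 1000 g melt:
  quartz sand: 545.7 g
  calcined alumina: 191.8 g
  talc: 278.4 g
Total batch = 1016 g; LOI loss = 15.86 g; yield = 98.44%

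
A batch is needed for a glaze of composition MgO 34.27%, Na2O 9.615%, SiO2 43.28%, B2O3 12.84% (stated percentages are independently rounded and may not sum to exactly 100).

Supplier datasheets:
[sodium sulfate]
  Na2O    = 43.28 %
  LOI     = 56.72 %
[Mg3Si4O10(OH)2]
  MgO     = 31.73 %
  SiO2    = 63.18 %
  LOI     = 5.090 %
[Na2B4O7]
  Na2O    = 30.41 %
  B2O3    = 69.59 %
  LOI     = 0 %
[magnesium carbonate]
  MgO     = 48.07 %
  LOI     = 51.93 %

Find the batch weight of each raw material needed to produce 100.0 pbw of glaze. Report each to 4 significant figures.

All internal work runs at full precision in all steps; the intermediate values are printed (rounded to four significant figures) within the worked lines. Each reported number undergoes a single rounding; derived quantities, which include four oxide percentages, yield, ignition loss, totals, net glass mass, are carried in full float precision, precisely as stated by question or answer, using the weight values at 100.0 pbw of glass.
Per-oxide target masses for 100.0 pbw glaze:
  MgO: 34.27% × 100.0 = 34.27 pbw
  Na2O: 9.615% × 100.0 = 9.615 pbw
  SiO2: 43.28% × 100.0 = 43.28 pbw
  B2O3: 12.84% × 100.0 = 12.84 pbw
A balance pass over the oxides, given the weights on record, per the basis as stated (sum by sum, the targets are met exact up to rounding of places):
  MgO: 68.50·0.3173 + 26.07·0.4807 = 34.27 pbw (target 34.27 pbw)
  Na2O: 9.252·0.4328 + 18.45·0.3041 = 9.615 pbw (target 9.615 pbw)
  SiO2: 68.50·0.6318 = 43.28 pbw (target 43.28 pbw)
  B2O3: 18.45·0.6959 = 12.84 pbw (target 12.84 pbw)
Glass mass check: batch Σ − ignition loss = 100.0 pbw (the targets, summed, come to 100.0 pbw; the stated basis being 100.0 pbw — a pure rounding effect).
Summing the batch: Σ batch = 122.3 pbw; loss to ignition Σ batch·LOI = 22.27 pbw; yield = glass ÷ total batch = 81.78%.

Batch per 100.0 pbw glaze:
  sodium sulfate: 9.252 pbw
  Mg3Si4O10(OH)2: 68.50 pbw
  Na2B4O7: 18.45 pbw
  magnesium carbonate: 26.07 pbw
Total batch = 122.3 pbw; LOI loss = 22.27 pbw; yield = 81.78%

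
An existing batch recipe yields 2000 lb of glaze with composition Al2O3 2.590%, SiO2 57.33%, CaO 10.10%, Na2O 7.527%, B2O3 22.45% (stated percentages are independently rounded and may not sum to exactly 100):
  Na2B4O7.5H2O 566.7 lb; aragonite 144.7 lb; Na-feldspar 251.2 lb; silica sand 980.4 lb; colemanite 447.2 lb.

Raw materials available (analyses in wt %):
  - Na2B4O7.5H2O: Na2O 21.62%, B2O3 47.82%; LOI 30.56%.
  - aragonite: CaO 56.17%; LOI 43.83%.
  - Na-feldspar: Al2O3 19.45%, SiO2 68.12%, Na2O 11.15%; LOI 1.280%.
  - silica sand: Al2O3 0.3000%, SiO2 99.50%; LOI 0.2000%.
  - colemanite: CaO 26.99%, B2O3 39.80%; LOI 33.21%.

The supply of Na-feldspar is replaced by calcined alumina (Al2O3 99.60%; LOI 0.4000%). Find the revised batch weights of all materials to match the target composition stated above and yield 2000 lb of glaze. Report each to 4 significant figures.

Revised batch per 2000 lb glaze:
  Na2B4O7.5H2O: 696.3 lb
  aragonite: 219.5 lb
  calcined alumina: 48.54 lb
  silica sand: 1152 lb
  colemanite: 291.5 lb
Total batch = 2408 lb; LOI loss = 408.3 lb

The working math carries full float precision at every stage — in-progress results are shown rounded to four significant figures within the worked lines. Every reported result takes exactly one rounding. Derived quantities are carried using the weight values on 2000 lb of glass at exact precision (the totals, the yield, the five compositions, LOI, net glass mass) as they appear in question or answer.
Per-oxide target masses for 2000 lb glaze:
  Al2O3: 2.590% × 2000 = 51.80 lb
  SiO2: 57.33% × 2000 = 1147 lb
  CaO: 10.10% × 2000 = 202.0 lb
  Na2O: 7.527% × 2000 = 150.5 lb
  B2O3: 22.45% × 2000 = 449.0 lb
Per-oxide balance check applying the batch weights above, per the basis as stated (target by target, the sums agree once rounding is allowed for):
  Al2O3: 48.54·0.9960 + 1152·0.003000 = 51.80 lb (target 51.80 lb)
  SiO2: 1152·0.9950 = 1146 lb (target 1147 lb)
  CaO: 219.5·0.5617 + 291.5·0.2699 = 202.0 lb (target 202.0 lb)
  Na2O: 696.3·0.2162 = 150.5 lb (target 150.5 lb)
  B2O3: 696.3·0.4782 + 291.5·0.3980 = 449.0 lb (target 449.0 lb)
The glass-mass cross-check: batch total minus LOI = 2000 lb (the Σ of target masses is 2000 lb; with the basis standing at 2000 lb — rounding explains the deltas).
Whole-batch sum: Σ batch = 2408 lb; Σ batch·LOI gives LOI loss = 408.3 lb; as yield: glass ÷ batch → 83.04%.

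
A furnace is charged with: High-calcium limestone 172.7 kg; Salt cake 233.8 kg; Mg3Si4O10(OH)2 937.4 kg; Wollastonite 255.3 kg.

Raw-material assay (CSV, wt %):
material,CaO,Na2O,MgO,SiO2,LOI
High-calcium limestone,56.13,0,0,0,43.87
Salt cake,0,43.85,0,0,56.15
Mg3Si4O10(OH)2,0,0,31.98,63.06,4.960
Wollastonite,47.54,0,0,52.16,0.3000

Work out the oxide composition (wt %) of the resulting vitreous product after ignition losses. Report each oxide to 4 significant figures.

The working math holds exact precision all the way through. The intermediate values are shown rounded to four significant figures when written out. A single rounding yields each reported number. The derived quantities (the totals, yield, ignition loss, glass mass, the four compositions) are rebuilt in exact precision from the weighed amounts per 1345 kg of glass, as written in the question or the answer.
Mass of each oxide from the mix:
  CaO: 172.7·0.5613 + 255.3·0.4754 = 218.3 kg
  Na2O: 233.8·0.4385 = 102.5 kg
  MgO: 937.4·0.3198 = 299.8 kg
  SiO2: 937.4·0.6306 + 255.3·0.5216 = 724.3 kg
LOI: 172.7·0.4387 + 233.8·0.5615 + 937.4·0.04960 + 255.3·0.003000 = 254.3 kg
Glass = total batch minus LOI = 1599 − 254.3 = 1345 kg (equal to the oxide-mass sum)
wt %: oxide over glass, times 100

Glass mass = 1345 kg (batch 1599 − LOI 254.3).
Composition: CaO 16.23%, Na2O 7.623%, MgO 22.29%, SiO2 53.85%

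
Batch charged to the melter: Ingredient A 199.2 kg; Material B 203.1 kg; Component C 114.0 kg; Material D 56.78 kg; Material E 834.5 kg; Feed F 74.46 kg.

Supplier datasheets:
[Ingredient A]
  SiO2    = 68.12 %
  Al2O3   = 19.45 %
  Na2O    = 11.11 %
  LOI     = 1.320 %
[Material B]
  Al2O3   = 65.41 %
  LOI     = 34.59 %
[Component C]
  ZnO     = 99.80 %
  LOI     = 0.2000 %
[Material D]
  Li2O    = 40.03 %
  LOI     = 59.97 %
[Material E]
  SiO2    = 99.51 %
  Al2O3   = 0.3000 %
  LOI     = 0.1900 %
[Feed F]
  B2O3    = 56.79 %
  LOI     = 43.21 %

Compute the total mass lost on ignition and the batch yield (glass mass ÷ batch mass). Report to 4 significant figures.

LOI loss = 140.9 kg; glass = 1341 kg; yield = 90.49%

The intermediate values appear (rounded to four significant digits) across the worked steps — the whole derivation runs at full float precision in every operation. Each reported result carries a single rounding — the derived quantities, including the totals, glass mass, the six compositions, the yield, ignition loss, are computed using the weight values for 1341 kg of glass in full float precision, as given in the problem or answer text.
Ignition loss by material:
  Ingredient A: 199.2 × 0.01320 = 2.629 kg
  Material B: 203.1 × 0.3459 = 70.25 kg
  Component C: 114.0 × 0.002000 = 0.2280 kg
  Material D: 56.78 × 0.5997 = 34.05 kg
  Material E: 834.5 × 0.001900 = 1.586 kg
  Feed F: 74.46 × 0.4321 = 32.17 kg
Total LOI = 140.9 kg
Glass = batch − LOI = 1482 − 140.9 = 1341 kg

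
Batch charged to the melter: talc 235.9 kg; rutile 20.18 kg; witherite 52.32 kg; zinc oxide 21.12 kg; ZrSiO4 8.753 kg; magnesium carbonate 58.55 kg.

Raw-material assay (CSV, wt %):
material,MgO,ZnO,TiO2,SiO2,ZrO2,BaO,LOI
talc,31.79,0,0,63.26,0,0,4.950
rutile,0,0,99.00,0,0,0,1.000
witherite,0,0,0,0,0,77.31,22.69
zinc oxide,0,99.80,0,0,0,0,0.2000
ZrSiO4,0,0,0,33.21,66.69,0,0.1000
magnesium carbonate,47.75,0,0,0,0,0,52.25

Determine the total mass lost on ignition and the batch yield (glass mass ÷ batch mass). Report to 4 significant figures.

The working math carries full float precision at each step. Values along the way appear, rounded to 4 significant figures, at each printed step — a single rounding produces each reported number — derived quantities are rebuilt at full float precision (yield, net glass mass, the six compositions, LOI, the totals) from the batch weights at 342.4 kg of glass exactly as shown in problem or answer.
Loss on ignition, line by line:
  talc: 235.9 × 0.04950 = 11.68 kg
  rutile: 20.18 × 0.01000 = 0.2018 kg
  witherite: 52.32 × 0.2269 = 11.87 kg
  zinc oxide: 21.12 × 0.002000 = 0.04224 kg
  ZrSiO4: 8.753 × 0.001000 = 0.008753 kg
  magnesium carbonate: 58.55 × 0.5225 = 30.59 kg
Total LOI = 54.39 kg
Glass = batch − LOI = 396.8 − 54.39 = 342.4 kg

LOI loss = 54.39 kg; glass = 342.4 kg; yield = 86.29%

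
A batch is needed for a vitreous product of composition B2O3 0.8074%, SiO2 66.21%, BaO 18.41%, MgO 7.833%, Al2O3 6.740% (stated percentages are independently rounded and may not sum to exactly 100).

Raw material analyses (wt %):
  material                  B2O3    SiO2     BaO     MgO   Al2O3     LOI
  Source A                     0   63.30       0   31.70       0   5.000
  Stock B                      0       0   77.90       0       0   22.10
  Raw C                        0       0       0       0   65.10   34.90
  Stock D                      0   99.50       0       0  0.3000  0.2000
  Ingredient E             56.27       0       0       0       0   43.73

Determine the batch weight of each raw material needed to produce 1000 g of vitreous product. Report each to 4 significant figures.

Batch per 1000 g vitreous product:
  Source A: 247.1 g
  Stock B: 236.3 g
  Raw C: 101.2 g
  Stock D: 508.2 g
  Ingredient E: 14.35 g
Total batch = 1107 g; LOI loss = 107.2 g; yield = 90.32%

Mid-chain values appear (rounded to four significant figures) as written — all internal work carries exact precision from first step to last — a single rounding finalizes each reported result. All derived quantities, including glass mass, the totals, the yield, the five compositions, LOI, are rebuilt from the weighed amounts for 1000 g of glass at full precision as set out in question or answer.
The oxide mass targets at 1000 g vitreous product:
  B2O3: 0.8074% × 1000 = 8.074 g
  SiO2: 66.21% × 1000 = 662.1 g
  BaO: 18.41% × 1000 = 184.1 g
  MgO: 7.833% × 1000 = 78.33 g
  Al2O3: 6.740% × 1000 = 67.40 g
Oxide-by-oxide audit on the weights just shown, relative to the basis at hand (oxide sums agree with the targets once rounding is allowed for):
  B2O3: 14.35·0.5627 = 8.075 g (target 8.074 g)
  SiO2: 247.1·0.6330 + 508.2·0.9950 = 662.1 g (target 662.1 g)
  BaO: 236.3·0.7790 = 184.1 g (target 184.1 g)
  MgO: 247.1·0.3170 = 78.33 g (target 78.33 g)
  Al2O3: 101.2·0.6510 + 508.2·0.003000 = 67.41 g (target 67.40 g)
Glass mass check: whole batch net of LOI = 1000 g (the Σ of target masses is 1000 g; the stated basis being 1000 g — deltas are rounding alone).
Adding the batch up: Σ batch = 1107 g; the LOI term Σ batch·LOI equals 107.2 g; glass ÷ batch gives a yield of 90.32%.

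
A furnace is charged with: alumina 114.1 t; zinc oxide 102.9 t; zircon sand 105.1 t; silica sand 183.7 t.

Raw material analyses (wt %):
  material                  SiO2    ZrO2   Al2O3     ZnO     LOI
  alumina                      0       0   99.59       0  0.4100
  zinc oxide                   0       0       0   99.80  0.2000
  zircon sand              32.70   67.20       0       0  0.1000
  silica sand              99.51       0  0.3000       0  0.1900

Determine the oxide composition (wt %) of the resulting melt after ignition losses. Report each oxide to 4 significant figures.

Glass mass = 504.7 t (batch 505.8 − LOI 1.128).
Composition: SiO2 43.03%, ZrO2 13.99%, Al2O3 22.63%, ZnO 20.35%

All internal work runs at exact precision through the solve; in-progress results appear (rounded to four significant digits) alongside each step — each reported number takes just one rounding — the derived quantities are computed from the weighed amounts per 504.7 t of glass in full precision (four oxide percentages, glass mass, ignition loss, the totals, the yield) as they appear in problem or answer.
Delivered oxide masses:
  SiO2: 105.1·0.3270 + 183.7·0.9951 = 217.2 t
  ZrO2: 105.1·0.6720 = 70.63 t
  Al2O3: 114.1·0.9959 + 183.7·0.003000 = 114.2 t
  ZnO: 102.9·0.9980 = 102.7 t
LOI: 114.1·0.004100 + 102.9·0.002000 + 105.1·0.001000 + 183.7·0.001900 = 1.128 t
batch − LOI leaves glass = 505.8 − 1.128 = 504.7 t (= Σ oxide masses)
wt % = oxide mass / glass mass × 100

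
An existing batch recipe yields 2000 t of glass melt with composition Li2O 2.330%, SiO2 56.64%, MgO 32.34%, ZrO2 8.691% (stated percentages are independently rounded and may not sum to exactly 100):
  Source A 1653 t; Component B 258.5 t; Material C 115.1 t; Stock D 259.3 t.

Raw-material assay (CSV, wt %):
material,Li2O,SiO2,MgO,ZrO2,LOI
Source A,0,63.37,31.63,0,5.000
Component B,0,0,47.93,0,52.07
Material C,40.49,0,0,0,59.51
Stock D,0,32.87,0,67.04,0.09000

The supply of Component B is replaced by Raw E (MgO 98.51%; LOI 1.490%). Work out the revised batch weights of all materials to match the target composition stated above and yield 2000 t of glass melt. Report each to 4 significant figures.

Mid-chain values are printed rounded off to 4 significant digits as written; the whole derivation runs at full precision through every step; each reported number takes a single rounding — the derived quantities, including ignition loss, four oxide percentages, glass mass, totals, yield, are re-derived from the weighed amounts at 2000 t of glass in full precision exactly as shown in the problem or answer text.
The oxide mass targets at 2000 t glass melt:
  Li2O: 2.330% × 2000 = 46.60 t
  SiO2: 56.64% × 2000 = 1133 t
  MgO: 32.34% × 2000 = 646.8 t
  ZrO2: 8.691% × 2000 = 173.8 t
Per-oxide balance check applying the batch weights above, at the basis given (summed amounts equal target values up to rounding of the answer):
  Li2O: 115.1·0.4049 = 46.60 t (target 46.60 t)
  SiO2: 1653·0.6337 + 259.3·0.3287 = 1133 t (target 1133 t)
  MgO: 1653·0.3163 + 125.8·0.9851 = 646.8 t (target 646.8 t)
  ZrO2: 259.3·0.6704 = 173.8 t (target 173.8 t)
Glass-mass closure: whole batch net of LOI = 2000 t (targets for the oxides total 2000 t; the stated basis being 2000 t — any gap is answer rounding).
Batch total: Σ batch = 2153 t; LOI removed, Σ of batch·LOI: 153.3 t; yield = glass ÷ total batch = 92.88%.

Revised batch per 2000 t glass melt:
  Source A: 1653 t
  Raw E: 125.8 t
  Material C: 115.1 t
  Stock D: 259.3 t
Total batch = 2153 t; LOI loss = 153.3 t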